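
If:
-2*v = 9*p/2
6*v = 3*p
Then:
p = 0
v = 0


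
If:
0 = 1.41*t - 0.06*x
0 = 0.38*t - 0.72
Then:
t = 1.89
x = 44.53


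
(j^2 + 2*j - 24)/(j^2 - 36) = (j - 4)/(j - 6)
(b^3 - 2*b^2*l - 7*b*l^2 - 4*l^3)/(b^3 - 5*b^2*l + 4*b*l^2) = (b^2 + 2*b*l + l^2)/(b*(b - l))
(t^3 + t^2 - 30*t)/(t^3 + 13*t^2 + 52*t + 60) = t*(t - 5)/(t^2 + 7*t + 10)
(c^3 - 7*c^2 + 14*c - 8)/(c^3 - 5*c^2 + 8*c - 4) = (c - 4)/(c - 2)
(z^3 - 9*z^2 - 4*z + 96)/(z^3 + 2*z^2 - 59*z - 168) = (z - 4)/(z + 7)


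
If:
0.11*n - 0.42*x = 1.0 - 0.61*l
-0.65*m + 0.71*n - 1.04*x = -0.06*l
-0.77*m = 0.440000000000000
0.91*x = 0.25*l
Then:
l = 2.00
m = -0.57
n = 0.11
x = 0.55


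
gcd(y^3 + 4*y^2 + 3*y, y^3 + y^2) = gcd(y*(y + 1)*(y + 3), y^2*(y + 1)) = y^2 + y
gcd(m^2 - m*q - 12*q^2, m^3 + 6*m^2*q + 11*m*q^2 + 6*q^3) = m + 3*q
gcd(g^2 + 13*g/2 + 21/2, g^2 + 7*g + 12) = g + 3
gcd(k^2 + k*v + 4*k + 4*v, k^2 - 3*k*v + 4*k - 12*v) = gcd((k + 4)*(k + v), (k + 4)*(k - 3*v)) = k + 4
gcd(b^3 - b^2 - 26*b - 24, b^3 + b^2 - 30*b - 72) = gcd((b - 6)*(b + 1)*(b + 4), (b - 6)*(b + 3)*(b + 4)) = b^2 - 2*b - 24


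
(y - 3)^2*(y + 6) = y^3 - 27*y + 54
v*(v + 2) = v^2 + 2*v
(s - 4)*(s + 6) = s^2 + 2*s - 24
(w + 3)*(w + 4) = w^2 + 7*w + 12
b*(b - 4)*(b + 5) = b^3 + b^2 - 20*b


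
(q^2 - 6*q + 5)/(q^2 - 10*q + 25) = (q - 1)/(q - 5)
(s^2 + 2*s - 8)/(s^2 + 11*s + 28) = (s - 2)/(s + 7)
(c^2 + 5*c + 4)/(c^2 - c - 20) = (c + 1)/(c - 5)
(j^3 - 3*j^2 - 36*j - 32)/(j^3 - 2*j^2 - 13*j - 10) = (j^2 - 4*j - 32)/(j^2 - 3*j - 10)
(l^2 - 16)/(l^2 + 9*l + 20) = (l - 4)/(l + 5)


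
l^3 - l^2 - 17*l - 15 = (l - 5)*(l + 1)*(l + 3)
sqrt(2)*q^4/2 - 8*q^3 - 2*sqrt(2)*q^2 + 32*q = q*(q - 2)*(q - 8*sqrt(2))*(sqrt(2)*q/2 + sqrt(2))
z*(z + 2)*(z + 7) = z^3 + 9*z^2 + 14*z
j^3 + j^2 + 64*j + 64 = (j + 1)*(j - 8*I)*(j + 8*I)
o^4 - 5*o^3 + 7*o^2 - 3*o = o*(o - 3)*(o - 1)^2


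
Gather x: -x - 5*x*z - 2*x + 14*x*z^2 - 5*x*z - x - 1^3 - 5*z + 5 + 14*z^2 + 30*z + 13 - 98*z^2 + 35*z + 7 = x*(14*z^2 - 10*z - 4) - 84*z^2 + 60*z + 24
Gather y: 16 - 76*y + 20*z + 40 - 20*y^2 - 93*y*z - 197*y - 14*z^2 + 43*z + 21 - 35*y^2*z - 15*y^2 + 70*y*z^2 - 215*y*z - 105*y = y^2*(-35*z - 35) + y*(70*z^2 - 308*z - 378) - 14*z^2 + 63*z + 77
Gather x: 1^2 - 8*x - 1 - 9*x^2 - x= -9*x^2 - 9*x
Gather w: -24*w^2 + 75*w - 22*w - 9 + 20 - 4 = -24*w^2 + 53*w + 7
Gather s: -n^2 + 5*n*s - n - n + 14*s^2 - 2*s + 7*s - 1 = -n^2 - 2*n + 14*s^2 + s*(5*n + 5) - 1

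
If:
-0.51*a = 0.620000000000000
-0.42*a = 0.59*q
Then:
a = -1.22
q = 0.87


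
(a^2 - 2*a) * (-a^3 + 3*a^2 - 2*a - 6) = -a^5 + 5*a^4 - 8*a^3 - 2*a^2 + 12*a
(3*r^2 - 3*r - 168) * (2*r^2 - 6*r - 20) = 6*r^4 - 24*r^3 - 378*r^2 + 1068*r + 3360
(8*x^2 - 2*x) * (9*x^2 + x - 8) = 72*x^4 - 10*x^3 - 66*x^2 + 16*x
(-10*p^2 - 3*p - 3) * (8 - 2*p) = 20*p^3 - 74*p^2 - 18*p - 24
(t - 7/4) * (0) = 0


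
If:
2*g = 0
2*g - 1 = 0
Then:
No Solution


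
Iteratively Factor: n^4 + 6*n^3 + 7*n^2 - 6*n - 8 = (n - 1)*(n^3 + 7*n^2 + 14*n + 8) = (n - 1)*(n + 1)*(n^2 + 6*n + 8) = (n - 1)*(n + 1)*(n + 2)*(n + 4)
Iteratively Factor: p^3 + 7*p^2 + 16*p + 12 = (p + 2)*(p^2 + 5*p + 6) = (p + 2)*(p + 3)*(p + 2)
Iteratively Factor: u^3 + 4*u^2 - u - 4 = (u + 1)*(u^2 + 3*u - 4) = (u - 1)*(u + 1)*(u + 4)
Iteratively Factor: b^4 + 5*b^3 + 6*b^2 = (b + 3)*(b^3 + 2*b^2) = b*(b + 3)*(b^2 + 2*b) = b*(b + 2)*(b + 3)*(b)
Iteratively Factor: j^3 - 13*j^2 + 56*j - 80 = (j - 4)*(j^2 - 9*j + 20) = (j - 4)^2*(j - 5)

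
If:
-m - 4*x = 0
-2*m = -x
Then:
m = 0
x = 0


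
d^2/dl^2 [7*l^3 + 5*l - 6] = 42*l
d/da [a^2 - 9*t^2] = 2*a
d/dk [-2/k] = 2/k^2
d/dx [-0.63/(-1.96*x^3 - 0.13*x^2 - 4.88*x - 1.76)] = (-3.7044*x^2 - 0.1638*x - 3.0744)/(1.96*x^3 + 0.13*x^2 + 4.88*x + 1.76)^2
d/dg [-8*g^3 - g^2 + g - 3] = -24*g^2 - 2*g + 1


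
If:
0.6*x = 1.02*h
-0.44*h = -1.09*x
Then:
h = 0.00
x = 0.00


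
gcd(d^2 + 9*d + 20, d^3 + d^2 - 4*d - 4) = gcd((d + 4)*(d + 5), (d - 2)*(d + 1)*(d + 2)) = 1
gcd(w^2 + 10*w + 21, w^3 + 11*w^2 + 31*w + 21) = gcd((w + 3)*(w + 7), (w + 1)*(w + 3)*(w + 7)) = w^2 + 10*w + 21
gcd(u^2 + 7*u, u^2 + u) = u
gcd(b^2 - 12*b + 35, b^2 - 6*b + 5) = b - 5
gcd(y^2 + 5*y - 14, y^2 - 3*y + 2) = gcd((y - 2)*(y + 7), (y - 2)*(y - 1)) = y - 2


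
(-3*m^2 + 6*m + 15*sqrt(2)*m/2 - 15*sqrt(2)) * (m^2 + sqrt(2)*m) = -3*m^4 + 6*m^3 + 9*sqrt(2)*m^3/2 - 9*sqrt(2)*m^2 + 15*m^2 - 30*m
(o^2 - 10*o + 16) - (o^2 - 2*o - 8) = 24 - 8*o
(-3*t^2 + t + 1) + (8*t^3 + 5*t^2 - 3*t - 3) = 8*t^3 + 2*t^2 - 2*t - 2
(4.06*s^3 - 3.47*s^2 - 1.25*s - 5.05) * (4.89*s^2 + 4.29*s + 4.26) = 19.8534*s^5 + 0.449099999999998*s^4 - 3.7032*s^3 - 44.8392*s^2 - 26.9895*s - 21.513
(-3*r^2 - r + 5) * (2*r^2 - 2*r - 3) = -6*r^4 + 4*r^3 + 21*r^2 - 7*r - 15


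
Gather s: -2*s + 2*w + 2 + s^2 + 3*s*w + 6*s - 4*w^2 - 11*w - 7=s^2 + s*(3*w + 4) - 4*w^2 - 9*w - 5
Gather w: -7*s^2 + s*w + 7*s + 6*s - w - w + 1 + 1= -7*s^2 + 13*s + w*(s - 2) + 2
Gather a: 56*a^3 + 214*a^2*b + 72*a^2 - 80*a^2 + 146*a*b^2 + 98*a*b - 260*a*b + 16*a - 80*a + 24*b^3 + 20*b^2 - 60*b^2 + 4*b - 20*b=56*a^3 + a^2*(214*b - 8) + a*(146*b^2 - 162*b - 64) + 24*b^3 - 40*b^2 - 16*b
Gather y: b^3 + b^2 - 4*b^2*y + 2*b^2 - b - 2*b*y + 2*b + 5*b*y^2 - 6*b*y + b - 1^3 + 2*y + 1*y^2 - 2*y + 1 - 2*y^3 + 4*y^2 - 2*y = b^3 + 3*b^2 + 2*b - 2*y^3 + y^2*(5*b + 5) + y*(-4*b^2 - 8*b - 2)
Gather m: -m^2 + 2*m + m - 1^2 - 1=-m^2 + 3*m - 2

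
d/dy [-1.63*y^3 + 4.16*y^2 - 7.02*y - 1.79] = -4.89*y^2 + 8.32*y - 7.02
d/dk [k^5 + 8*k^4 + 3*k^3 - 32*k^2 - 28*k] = 5*k^4 + 32*k^3 + 9*k^2 - 64*k - 28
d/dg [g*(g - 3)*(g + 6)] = 3*g^2 + 6*g - 18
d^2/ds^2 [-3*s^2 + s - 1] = -6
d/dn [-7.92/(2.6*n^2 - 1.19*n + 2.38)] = (41.184*n - 9.4248)/(2.6*n^2 - 1.19*n + 2.38)^2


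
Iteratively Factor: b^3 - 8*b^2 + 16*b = (b - 4)*(b^2 - 4*b) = (b - 4)^2*(b)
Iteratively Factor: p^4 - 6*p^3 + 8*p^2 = (p)*(p^3 - 6*p^2 + 8*p) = p^2*(p^2 - 6*p + 8) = p^2*(p - 4)*(p - 2)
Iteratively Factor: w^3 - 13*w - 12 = (w - 4)*(w^2 + 4*w + 3) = (w - 4)*(w + 3)*(w + 1)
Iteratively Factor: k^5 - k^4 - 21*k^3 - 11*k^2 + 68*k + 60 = (k + 2)*(k^4 - 3*k^3 - 15*k^2 + 19*k + 30) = (k - 5)*(k + 2)*(k^3 + 2*k^2 - 5*k - 6) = (k - 5)*(k + 1)*(k + 2)*(k^2 + k - 6) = (k - 5)*(k + 1)*(k + 2)*(k + 3)*(k - 2)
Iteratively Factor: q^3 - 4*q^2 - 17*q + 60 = (q - 5)*(q^2 + q - 12) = (q - 5)*(q - 3)*(q + 4)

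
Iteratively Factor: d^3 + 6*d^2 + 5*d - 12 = (d + 3)*(d^2 + 3*d - 4) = (d + 3)*(d + 4)*(d - 1)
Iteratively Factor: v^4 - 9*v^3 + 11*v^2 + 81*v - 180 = (v - 3)*(v^3 - 6*v^2 - 7*v + 60) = (v - 4)*(v - 3)*(v^2 - 2*v - 15) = (v - 5)*(v - 4)*(v - 3)*(v + 3)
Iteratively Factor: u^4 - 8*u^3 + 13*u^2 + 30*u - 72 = (u - 4)*(u^3 - 4*u^2 - 3*u + 18) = (u - 4)*(u - 3)*(u^2 - u - 6) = (u - 4)*(u - 3)*(u + 2)*(u - 3)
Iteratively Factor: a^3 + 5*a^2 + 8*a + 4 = (a + 2)*(a^2 + 3*a + 2) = (a + 1)*(a + 2)*(a + 2)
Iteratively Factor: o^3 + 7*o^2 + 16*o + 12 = (o + 2)*(o^2 + 5*o + 6) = (o + 2)*(o + 3)*(o + 2)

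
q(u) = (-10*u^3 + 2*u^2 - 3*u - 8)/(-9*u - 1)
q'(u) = (-30*u^2 + 4*u - 3)/(-9*u - 1) + 9*(-10*u^3 + 2*u^2 - 3*u - 8)/(-9*u - 1)^2 = (180*u^3 + 12*u^2 - 4*u - 69)/(81*u^2 + 18*u + 1)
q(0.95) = 1.84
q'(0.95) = 1.01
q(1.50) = 2.88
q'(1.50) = 2.66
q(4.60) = 22.47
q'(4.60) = 9.84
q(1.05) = 1.96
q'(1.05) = 1.36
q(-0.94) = 0.66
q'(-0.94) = -3.67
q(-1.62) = 3.29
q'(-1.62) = -4.32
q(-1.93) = 4.71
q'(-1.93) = -4.89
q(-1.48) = 2.70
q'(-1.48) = -4.09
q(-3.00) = 11.12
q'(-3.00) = -7.11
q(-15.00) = 255.50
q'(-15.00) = -33.68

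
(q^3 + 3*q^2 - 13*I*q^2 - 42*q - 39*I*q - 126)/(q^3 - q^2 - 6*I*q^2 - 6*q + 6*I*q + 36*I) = (q^2 + q*(3 - 7*I) - 21*I)/(q^2 - q - 6)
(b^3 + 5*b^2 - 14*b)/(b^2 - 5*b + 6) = b*(b + 7)/(b - 3)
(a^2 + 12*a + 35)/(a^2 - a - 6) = (a^2 + 12*a + 35)/(a^2 - a - 6)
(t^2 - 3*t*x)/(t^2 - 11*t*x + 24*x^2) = t/(t - 8*x)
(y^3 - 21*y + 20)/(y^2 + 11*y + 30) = (y^2 - 5*y + 4)/(y + 6)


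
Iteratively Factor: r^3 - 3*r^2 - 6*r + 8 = (r - 4)*(r^2 + r - 2) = (r - 4)*(r - 1)*(r + 2)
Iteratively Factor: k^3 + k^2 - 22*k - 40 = (k + 4)*(k^2 - 3*k - 10) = (k - 5)*(k + 4)*(k + 2)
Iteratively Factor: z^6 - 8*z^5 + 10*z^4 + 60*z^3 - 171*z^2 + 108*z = (z)*(z^5 - 8*z^4 + 10*z^3 + 60*z^2 - 171*z + 108) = z*(z - 3)*(z^4 - 5*z^3 - 5*z^2 + 45*z - 36) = z*(z - 4)*(z - 3)*(z^3 - z^2 - 9*z + 9) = z*(z - 4)*(z - 3)*(z - 1)*(z^2 - 9) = z*(z - 4)*(z - 3)^2*(z - 1)*(z + 3)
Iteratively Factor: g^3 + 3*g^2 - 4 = (g - 1)*(g^2 + 4*g + 4) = (g - 1)*(g + 2)*(g + 2)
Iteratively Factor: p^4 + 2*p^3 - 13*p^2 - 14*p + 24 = (p - 1)*(p^3 + 3*p^2 - 10*p - 24) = (p - 1)*(p + 2)*(p^2 + p - 12) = (p - 3)*(p - 1)*(p + 2)*(p + 4)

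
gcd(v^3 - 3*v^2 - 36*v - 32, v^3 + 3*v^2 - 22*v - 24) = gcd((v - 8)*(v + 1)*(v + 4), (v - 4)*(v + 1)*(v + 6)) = v + 1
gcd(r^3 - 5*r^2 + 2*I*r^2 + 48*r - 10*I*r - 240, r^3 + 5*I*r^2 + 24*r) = r + 8*I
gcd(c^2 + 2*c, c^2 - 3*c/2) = c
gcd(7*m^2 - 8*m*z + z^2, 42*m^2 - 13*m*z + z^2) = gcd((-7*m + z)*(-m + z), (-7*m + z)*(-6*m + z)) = -7*m + z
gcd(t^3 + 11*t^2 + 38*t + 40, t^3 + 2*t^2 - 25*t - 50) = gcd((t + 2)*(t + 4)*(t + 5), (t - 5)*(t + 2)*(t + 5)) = t^2 + 7*t + 10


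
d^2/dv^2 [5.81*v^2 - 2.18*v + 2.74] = 11.6200000000000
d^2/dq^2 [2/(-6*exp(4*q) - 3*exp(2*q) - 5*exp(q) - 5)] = 2*(-2*(24*exp(3*q) + 6*exp(q) + 5)^2*exp(q) + (96*exp(3*q) + 12*exp(q) + 5)*(6*exp(4*q) + 3*exp(2*q) + 5*exp(q) + 5))*exp(q)/(6*exp(4*q) + 3*exp(2*q) + 5*exp(q) + 5)^3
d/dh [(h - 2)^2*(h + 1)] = 3*h*(h - 2)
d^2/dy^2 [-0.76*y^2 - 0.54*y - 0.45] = -1.52000000000000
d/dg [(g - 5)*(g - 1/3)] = 2*g - 16/3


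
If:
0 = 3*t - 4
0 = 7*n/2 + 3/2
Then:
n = -3/7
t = 4/3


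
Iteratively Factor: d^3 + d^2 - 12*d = (d + 4)*(d^2 - 3*d) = (d - 3)*(d + 4)*(d)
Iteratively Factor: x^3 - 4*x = (x + 2)*(x^2 - 2*x) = x*(x + 2)*(x - 2)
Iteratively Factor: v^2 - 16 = (v - 4)*(v + 4)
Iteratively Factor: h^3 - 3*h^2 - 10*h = (h)*(h^2 - 3*h - 10) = h*(h + 2)*(h - 5)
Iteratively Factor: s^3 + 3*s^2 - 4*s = (s - 1)*(s^2 + 4*s) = s*(s - 1)*(s + 4)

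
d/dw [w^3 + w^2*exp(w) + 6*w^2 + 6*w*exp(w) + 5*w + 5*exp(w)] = w^2*exp(w) + 3*w^2 + 8*w*exp(w) + 12*w + 11*exp(w) + 5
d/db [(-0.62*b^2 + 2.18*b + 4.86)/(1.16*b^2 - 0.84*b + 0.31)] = (-2.008*b^2 - 11.6596*b + 4.7582)/(1.3456*b^4 - 1.9488*b^3 + 1.4248*b^2 - 0.5208*b + 0.0961)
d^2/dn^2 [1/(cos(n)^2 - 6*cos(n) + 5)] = (-8*sin(n)^4 + 36*sin(n)^2 - 105*cos(n) + 9*cos(3*n) + 96)/(2*(cos(n) - 5)^3*(cos(n) - 1)^3)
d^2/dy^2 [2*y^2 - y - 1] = 4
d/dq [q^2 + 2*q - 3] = 2*q + 2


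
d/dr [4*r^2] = 8*r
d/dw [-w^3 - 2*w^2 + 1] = w*(-3*w - 4)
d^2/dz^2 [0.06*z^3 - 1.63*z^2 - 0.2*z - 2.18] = 0.36*z - 3.26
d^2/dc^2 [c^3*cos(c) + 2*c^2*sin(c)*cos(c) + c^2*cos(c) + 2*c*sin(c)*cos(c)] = -c^3*cos(c) - 6*c^2*sin(c) - 4*c^2*sin(2*c) - c^2*cos(c) - 4*c*sin(c) - 4*c*sin(2*c) + 6*c*cos(c) + 8*c*cos(2*c) + 2*sin(2*c) + 2*cos(c) + 4*cos(2*c)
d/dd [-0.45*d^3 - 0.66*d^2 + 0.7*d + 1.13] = -1.35*d^2 - 1.32*d + 0.7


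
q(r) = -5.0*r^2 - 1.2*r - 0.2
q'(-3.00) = 28.80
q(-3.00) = -41.60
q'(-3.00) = 28.80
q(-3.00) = -41.60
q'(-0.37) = 2.50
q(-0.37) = -0.44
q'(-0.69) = 5.70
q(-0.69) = -1.75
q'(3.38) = -35.00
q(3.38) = -61.38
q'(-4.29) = 41.70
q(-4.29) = -87.07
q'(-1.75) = 16.30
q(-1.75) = -13.41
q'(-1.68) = 15.60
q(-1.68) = -12.30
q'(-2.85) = 27.30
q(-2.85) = -37.39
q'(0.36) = -4.80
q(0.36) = -1.28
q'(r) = -10.0*r - 1.2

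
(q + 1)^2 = q^2 + 2*q + 1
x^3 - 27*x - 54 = (x - 6)*(x + 3)^2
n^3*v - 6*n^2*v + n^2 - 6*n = n*(n - 6)*(n*v + 1)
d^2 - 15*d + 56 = (d - 8)*(d - 7)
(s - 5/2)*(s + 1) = s^2 - 3*s/2 - 5/2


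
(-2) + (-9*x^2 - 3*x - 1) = -9*x^2 - 3*x - 3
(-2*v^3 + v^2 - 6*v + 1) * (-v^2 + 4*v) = 2*v^5 - 9*v^4 + 10*v^3 - 25*v^2 + 4*v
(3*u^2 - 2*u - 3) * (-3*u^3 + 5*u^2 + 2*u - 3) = -9*u^5 + 21*u^4 + 5*u^3 - 28*u^2 + 9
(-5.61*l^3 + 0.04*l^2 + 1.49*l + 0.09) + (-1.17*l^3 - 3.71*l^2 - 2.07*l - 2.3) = -6.78*l^3 - 3.67*l^2 - 0.58*l - 2.21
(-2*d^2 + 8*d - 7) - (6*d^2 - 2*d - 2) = -8*d^2 + 10*d - 5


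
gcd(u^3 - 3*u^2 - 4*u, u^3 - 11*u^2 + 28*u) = u^2 - 4*u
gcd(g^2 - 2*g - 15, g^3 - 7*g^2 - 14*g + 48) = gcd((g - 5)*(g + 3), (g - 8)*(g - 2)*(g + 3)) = g + 3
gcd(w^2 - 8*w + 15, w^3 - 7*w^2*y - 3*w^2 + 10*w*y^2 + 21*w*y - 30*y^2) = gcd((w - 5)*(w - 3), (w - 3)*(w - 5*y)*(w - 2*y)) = w - 3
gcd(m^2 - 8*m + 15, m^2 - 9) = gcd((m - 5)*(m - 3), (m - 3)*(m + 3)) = m - 3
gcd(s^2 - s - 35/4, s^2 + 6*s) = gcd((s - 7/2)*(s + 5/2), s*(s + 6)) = 1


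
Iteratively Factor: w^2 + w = (w + 1)*(w)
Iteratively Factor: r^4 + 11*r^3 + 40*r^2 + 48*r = (r + 4)*(r^3 + 7*r^2 + 12*r) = r*(r + 4)*(r^2 + 7*r + 12) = r*(r + 3)*(r + 4)*(r + 4)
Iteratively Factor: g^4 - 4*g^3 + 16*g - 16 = (g - 2)*(g^3 - 2*g^2 - 4*g + 8) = (g - 2)*(g + 2)*(g^2 - 4*g + 4) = (g - 2)^2*(g + 2)*(g - 2)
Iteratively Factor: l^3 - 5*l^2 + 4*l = (l - 1)*(l^2 - 4*l) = l*(l - 1)*(l - 4)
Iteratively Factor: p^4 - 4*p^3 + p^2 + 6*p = (p + 1)*(p^3 - 5*p^2 + 6*p) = p*(p + 1)*(p^2 - 5*p + 6) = p*(p - 3)*(p + 1)*(p - 2)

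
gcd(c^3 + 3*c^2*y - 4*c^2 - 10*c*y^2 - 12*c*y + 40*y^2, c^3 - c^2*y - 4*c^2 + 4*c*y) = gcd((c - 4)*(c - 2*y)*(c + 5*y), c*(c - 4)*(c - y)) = c - 4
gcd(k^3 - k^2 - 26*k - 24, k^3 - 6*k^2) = k - 6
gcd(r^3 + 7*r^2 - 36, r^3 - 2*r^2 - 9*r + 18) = r^2 + r - 6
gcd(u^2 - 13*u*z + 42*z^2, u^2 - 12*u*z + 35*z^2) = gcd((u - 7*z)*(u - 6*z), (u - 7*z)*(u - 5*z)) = -u + 7*z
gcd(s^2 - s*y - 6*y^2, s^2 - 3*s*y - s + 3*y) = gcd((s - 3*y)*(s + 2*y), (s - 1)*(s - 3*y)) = -s + 3*y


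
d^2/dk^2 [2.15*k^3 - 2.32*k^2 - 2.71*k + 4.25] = 12.9*k - 4.64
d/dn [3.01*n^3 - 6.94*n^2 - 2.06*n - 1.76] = 9.03*n^2 - 13.88*n - 2.06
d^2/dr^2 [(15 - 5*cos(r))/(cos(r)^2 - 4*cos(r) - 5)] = 5*(-9*sin(r)^4*cos(r) + 8*sin(r)^4 - 126*sin(r)^2 - 61*cos(r)/2 - 18*cos(3*r) + cos(5*r)/2 - 48)/(sin(r)^2 + 4*cos(r) + 4)^3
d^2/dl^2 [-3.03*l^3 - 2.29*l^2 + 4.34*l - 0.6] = -18.18*l - 4.58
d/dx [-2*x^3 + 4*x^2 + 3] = 2*x*(4 - 3*x)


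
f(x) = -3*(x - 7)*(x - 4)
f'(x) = 33 - 6*x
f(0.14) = -79.44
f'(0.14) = 32.16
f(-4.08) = -268.58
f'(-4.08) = 57.48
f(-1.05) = -121.96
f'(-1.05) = 39.30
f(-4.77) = -309.67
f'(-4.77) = 61.62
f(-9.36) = -655.71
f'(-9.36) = 89.16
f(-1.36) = -134.43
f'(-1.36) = 41.16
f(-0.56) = -103.42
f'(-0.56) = 36.36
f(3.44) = -5.98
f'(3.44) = 12.36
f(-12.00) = -912.00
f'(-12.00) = 105.00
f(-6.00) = -390.00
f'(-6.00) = 69.00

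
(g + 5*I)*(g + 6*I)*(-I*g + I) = -I*g^3 + 11*g^2 + I*g^2 - 11*g + 30*I*g - 30*I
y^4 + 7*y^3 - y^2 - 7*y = y*(y - 1)*(y + 1)*(y + 7)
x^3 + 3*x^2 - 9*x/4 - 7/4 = (x - 1)*(x + 1/2)*(x + 7/2)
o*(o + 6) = o^2 + 6*o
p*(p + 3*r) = p^2 + 3*p*r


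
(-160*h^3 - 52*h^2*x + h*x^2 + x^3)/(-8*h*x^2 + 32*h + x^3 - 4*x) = (20*h^2 + 9*h*x + x^2)/(x^2 - 4)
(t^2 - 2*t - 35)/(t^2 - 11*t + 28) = (t + 5)/(t - 4)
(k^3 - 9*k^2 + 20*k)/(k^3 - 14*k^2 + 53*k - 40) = k*(k - 4)/(k^2 - 9*k + 8)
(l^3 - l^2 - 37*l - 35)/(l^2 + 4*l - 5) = (l^2 - 6*l - 7)/(l - 1)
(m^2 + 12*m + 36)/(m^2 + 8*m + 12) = (m + 6)/(m + 2)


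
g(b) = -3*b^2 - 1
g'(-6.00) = 36.00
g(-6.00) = -109.00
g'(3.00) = -18.00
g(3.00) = -28.00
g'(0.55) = -3.30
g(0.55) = -1.91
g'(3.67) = -22.02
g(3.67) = -41.41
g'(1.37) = -8.22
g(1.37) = -6.63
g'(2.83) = -16.98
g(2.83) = -25.03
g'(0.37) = -2.22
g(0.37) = -1.41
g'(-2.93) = 17.58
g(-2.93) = -26.75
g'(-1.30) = 7.80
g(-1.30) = -6.07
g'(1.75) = -10.50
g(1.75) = -10.19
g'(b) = -6*b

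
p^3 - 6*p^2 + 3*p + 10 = (p - 5)*(p - 2)*(p + 1)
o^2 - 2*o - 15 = (o - 5)*(o + 3)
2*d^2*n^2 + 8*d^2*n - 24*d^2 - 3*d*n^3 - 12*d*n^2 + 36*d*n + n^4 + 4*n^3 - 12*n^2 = (-2*d + n)*(-d + n)*(n - 2)*(n + 6)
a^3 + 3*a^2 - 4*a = a*(a - 1)*(a + 4)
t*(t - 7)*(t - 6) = t^3 - 13*t^2 + 42*t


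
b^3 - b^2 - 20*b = b*(b - 5)*(b + 4)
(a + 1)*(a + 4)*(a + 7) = a^3 + 12*a^2 + 39*a + 28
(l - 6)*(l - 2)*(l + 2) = l^3 - 6*l^2 - 4*l + 24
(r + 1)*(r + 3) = r^2 + 4*r + 3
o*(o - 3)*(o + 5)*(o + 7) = o^4 + 9*o^3 - o^2 - 105*o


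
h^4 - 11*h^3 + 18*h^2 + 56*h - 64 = (h - 8)*(h - 4)*(h - 1)*(h + 2)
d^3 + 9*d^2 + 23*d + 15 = (d + 1)*(d + 3)*(d + 5)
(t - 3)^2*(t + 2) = t^3 - 4*t^2 - 3*t + 18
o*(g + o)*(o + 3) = g*o^2 + 3*g*o + o^3 + 3*o^2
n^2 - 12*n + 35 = (n - 7)*(n - 5)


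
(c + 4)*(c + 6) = c^2 + 10*c + 24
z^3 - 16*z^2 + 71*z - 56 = (z - 8)*(z - 7)*(z - 1)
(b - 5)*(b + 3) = b^2 - 2*b - 15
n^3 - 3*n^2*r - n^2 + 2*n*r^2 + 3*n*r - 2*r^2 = (n - 1)*(n - 2*r)*(n - r)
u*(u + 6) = u^2 + 6*u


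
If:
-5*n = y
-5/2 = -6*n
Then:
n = 5/12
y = -25/12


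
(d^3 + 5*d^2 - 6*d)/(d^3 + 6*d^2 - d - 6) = d/(d + 1)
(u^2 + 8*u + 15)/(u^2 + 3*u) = (u + 5)/u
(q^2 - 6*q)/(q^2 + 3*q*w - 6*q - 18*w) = q/(q + 3*w)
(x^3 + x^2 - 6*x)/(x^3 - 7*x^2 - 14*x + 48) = x/(x - 8)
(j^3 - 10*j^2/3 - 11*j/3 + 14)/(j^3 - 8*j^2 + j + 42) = (j - 7/3)/(j - 7)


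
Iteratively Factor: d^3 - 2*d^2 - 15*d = (d)*(d^2 - 2*d - 15) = d*(d - 5)*(d + 3)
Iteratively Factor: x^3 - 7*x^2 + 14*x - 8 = (x - 4)*(x^2 - 3*x + 2) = (x - 4)*(x - 1)*(x - 2)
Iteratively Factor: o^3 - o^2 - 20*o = (o)*(o^2 - o - 20) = o*(o + 4)*(o - 5)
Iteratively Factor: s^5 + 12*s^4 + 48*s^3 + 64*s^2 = (s + 4)*(s^4 + 8*s^3 + 16*s^2) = s*(s + 4)*(s^3 + 8*s^2 + 16*s) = s*(s + 4)^2*(s^2 + 4*s) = s*(s + 4)^3*(s)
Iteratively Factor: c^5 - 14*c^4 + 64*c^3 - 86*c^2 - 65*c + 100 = (c - 5)*(c^4 - 9*c^3 + 19*c^2 + 9*c - 20) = (c - 5)*(c + 1)*(c^3 - 10*c^2 + 29*c - 20) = (c - 5)*(c - 1)*(c + 1)*(c^2 - 9*c + 20) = (c - 5)^2*(c - 1)*(c + 1)*(c - 4)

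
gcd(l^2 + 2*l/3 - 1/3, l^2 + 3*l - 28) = 1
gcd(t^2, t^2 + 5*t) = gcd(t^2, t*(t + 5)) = t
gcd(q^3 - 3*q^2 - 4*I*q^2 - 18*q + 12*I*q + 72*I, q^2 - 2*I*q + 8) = q - 4*I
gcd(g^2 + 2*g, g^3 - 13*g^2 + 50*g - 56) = 1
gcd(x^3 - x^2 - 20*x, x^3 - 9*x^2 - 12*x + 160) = x^2 - x - 20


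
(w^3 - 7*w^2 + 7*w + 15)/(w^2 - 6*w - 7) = (w^2 - 8*w + 15)/(w - 7)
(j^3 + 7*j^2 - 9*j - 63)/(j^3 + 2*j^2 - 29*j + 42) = (j + 3)/(j - 2)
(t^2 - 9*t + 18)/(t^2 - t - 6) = (t - 6)/(t + 2)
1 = 1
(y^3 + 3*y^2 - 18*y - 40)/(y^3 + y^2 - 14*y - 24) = (y + 5)/(y + 3)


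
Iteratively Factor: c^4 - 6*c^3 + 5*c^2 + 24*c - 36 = (c + 2)*(c^3 - 8*c^2 + 21*c - 18) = (c - 3)*(c + 2)*(c^2 - 5*c + 6) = (c - 3)^2*(c + 2)*(c - 2)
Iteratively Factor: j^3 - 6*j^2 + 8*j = (j - 2)*(j^2 - 4*j) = j*(j - 2)*(j - 4)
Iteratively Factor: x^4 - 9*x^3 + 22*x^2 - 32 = (x + 1)*(x^3 - 10*x^2 + 32*x - 32) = (x - 4)*(x + 1)*(x^2 - 6*x + 8) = (x - 4)*(x - 2)*(x + 1)*(x - 4)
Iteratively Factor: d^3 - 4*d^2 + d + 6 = (d - 3)*(d^2 - d - 2) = (d - 3)*(d - 2)*(d + 1)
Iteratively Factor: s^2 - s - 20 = (s - 5)*(s + 4)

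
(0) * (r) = 0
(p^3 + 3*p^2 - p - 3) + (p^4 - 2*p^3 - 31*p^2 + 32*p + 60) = p^4 - p^3 - 28*p^2 + 31*p + 57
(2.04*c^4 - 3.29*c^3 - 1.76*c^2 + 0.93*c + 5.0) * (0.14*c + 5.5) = 0.2856*c^5 + 10.7594*c^4 - 18.3414*c^3 - 9.5498*c^2 + 5.815*c + 27.5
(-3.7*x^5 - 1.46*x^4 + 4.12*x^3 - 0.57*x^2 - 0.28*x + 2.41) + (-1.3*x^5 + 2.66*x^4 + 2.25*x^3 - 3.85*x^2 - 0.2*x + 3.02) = -5.0*x^5 + 1.2*x^4 + 6.37*x^3 - 4.42*x^2 - 0.48*x + 5.43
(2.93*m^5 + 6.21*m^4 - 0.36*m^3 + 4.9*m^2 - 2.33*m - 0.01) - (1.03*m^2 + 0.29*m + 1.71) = 2.93*m^5 + 6.21*m^4 - 0.36*m^3 + 3.87*m^2 - 2.62*m - 1.72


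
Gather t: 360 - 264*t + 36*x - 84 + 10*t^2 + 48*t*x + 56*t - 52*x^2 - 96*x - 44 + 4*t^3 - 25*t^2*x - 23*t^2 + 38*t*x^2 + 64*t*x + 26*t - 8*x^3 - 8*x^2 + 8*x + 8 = 4*t^3 + t^2*(-25*x - 13) + t*(38*x^2 + 112*x - 182) - 8*x^3 - 60*x^2 - 52*x + 240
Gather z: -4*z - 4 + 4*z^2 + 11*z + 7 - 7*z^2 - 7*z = 3 - 3*z^2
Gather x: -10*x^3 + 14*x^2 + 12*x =-10*x^3 + 14*x^2 + 12*x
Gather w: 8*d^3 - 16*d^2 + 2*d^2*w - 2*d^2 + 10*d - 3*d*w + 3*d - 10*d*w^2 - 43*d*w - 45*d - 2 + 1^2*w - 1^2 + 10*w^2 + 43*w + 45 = 8*d^3 - 18*d^2 - 32*d + w^2*(10 - 10*d) + w*(2*d^2 - 46*d + 44) + 42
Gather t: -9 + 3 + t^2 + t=t^2 + t - 6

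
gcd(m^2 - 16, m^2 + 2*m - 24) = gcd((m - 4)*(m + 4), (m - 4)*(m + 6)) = m - 4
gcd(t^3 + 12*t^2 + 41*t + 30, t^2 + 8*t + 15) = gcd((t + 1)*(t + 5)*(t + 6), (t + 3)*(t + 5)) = t + 5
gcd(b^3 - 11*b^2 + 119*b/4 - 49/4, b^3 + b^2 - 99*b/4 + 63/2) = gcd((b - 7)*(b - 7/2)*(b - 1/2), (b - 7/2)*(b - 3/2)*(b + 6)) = b - 7/2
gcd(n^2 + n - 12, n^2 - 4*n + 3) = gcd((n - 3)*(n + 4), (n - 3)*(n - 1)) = n - 3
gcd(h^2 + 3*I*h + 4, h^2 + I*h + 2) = h - I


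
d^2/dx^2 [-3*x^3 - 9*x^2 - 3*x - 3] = -18*x - 18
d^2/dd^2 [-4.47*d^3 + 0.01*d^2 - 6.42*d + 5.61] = 0.02 - 26.82*d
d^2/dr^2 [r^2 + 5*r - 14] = 2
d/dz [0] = 0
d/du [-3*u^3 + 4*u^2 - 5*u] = -9*u^2 + 8*u - 5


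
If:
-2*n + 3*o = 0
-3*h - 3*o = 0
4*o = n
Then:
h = 0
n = 0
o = 0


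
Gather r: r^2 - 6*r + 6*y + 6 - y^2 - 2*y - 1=r^2 - 6*r - y^2 + 4*y + 5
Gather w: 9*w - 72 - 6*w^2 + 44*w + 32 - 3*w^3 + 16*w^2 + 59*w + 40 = -3*w^3 + 10*w^2 + 112*w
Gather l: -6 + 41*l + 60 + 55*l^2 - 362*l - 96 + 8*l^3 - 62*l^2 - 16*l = 8*l^3 - 7*l^2 - 337*l - 42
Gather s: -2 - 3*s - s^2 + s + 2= -s^2 - 2*s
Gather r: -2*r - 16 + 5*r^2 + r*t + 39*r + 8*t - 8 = 5*r^2 + r*(t + 37) + 8*t - 24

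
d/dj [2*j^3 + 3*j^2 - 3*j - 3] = 6*j^2 + 6*j - 3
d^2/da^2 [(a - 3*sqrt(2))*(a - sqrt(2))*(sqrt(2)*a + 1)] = 6*sqrt(2)*a - 14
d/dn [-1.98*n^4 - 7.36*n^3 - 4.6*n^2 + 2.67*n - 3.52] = -7.92*n^3 - 22.08*n^2 - 9.2*n + 2.67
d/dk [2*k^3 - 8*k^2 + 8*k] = 6*k^2 - 16*k + 8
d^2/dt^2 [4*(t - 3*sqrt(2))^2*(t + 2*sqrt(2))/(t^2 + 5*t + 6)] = 8*(13*t^3 + 20*sqrt(2)*t^3 + 90*t^2 + 180*sqrt(2)*t^2 + 216*t + 540*sqrt(2)*t + 180 + 540*sqrt(2))/(t^6 + 15*t^5 + 93*t^4 + 305*t^3 + 558*t^2 + 540*t + 216)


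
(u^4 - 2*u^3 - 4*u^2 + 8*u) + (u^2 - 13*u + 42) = u^4 - 2*u^3 - 3*u^2 - 5*u + 42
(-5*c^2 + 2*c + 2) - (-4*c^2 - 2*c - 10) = -c^2 + 4*c + 12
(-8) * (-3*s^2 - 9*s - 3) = 24*s^2 + 72*s + 24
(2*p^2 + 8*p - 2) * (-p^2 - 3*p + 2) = -2*p^4 - 14*p^3 - 18*p^2 + 22*p - 4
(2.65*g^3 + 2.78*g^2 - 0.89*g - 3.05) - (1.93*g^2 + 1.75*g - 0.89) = 2.65*g^3 + 0.85*g^2 - 2.64*g - 2.16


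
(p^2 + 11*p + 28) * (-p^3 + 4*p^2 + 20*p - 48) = -p^5 - 7*p^4 + 36*p^3 + 284*p^2 + 32*p - 1344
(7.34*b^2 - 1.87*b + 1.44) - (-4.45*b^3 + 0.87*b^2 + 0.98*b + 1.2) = 4.45*b^3 + 6.47*b^2 - 2.85*b + 0.24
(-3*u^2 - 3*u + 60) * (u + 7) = -3*u^3 - 24*u^2 + 39*u + 420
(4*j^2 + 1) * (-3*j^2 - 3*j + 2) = -12*j^4 - 12*j^3 + 5*j^2 - 3*j + 2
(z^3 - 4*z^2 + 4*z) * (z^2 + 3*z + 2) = z^5 - z^4 - 6*z^3 + 4*z^2 + 8*z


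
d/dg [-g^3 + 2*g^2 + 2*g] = -3*g^2 + 4*g + 2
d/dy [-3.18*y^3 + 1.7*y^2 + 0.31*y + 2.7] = -9.54*y^2 + 3.4*y + 0.31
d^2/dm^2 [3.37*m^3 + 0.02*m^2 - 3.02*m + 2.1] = 20.22*m + 0.04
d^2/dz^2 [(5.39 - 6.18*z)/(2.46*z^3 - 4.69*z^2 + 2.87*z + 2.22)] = (-224.393328*z^5 + 819.22428*z^4 - 1179.5931*z^3 + 1344.683334*z^2 - 997.990854*z + 279.78349)/(14.886936*z^9 - 85.146012*z^8 + 214.435494*z^7 - 261.532081*z^6 + 96.496575*z^5 + 124.642707*z^4 - 119.279701*z^3 - 14.484834*z^2 + 42.433524*z + 10.941048)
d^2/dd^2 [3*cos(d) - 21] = -3*cos(d)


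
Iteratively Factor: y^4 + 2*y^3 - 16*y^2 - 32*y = (y - 4)*(y^3 + 6*y^2 + 8*y) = y*(y - 4)*(y^2 + 6*y + 8) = y*(y - 4)*(y + 2)*(y + 4)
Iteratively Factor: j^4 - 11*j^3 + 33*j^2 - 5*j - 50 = (j - 5)*(j^3 - 6*j^2 + 3*j + 10) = (j - 5)*(j - 2)*(j^2 - 4*j - 5) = (j - 5)^2*(j - 2)*(j + 1)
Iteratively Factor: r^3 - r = (r)*(r^2 - 1) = r*(r - 1)*(r + 1)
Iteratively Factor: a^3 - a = (a - 1)*(a^2 + a) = (a - 1)*(a + 1)*(a)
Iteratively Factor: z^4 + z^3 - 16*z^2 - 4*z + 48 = (z - 3)*(z^3 + 4*z^2 - 4*z - 16) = (z - 3)*(z + 4)*(z^2 - 4) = (z - 3)*(z - 2)*(z + 4)*(z + 2)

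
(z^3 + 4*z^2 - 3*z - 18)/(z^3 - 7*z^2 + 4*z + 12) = (z^2 + 6*z + 9)/(z^2 - 5*z - 6)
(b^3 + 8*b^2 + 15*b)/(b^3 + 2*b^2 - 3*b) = (b + 5)/(b - 1)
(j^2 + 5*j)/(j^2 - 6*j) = (j + 5)/(j - 6)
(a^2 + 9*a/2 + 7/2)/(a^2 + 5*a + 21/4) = 2*(a + 1)/(2*a + 3)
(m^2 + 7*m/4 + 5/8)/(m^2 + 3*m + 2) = (8*m^2 + 14*m + 5)/(8*(m^2 + 3*m + 2))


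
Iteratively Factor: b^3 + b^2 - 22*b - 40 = (b + 4)*(b^2 - 3*b - 10) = (b - 5)*(b + 4)*(b + 2)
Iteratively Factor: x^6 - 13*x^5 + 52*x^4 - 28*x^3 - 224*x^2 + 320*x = (x - 4)*(x^5 - 9*x^4 + 16*x^3 + 36*x^2 - 80*x) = x*(x - 4)*(x^4 - 9*x^3 + 16*x^2 + 36*x - 80) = x*(x - 4)*(x + 2)*(x^3 - 11*x^2 + 38*x - 40) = x*(x - 4)^2*(x + 2)*(x^2 - 7*x + 10) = x*(x - 5)*(x - 4)^2*(x + 2)*(x - 2)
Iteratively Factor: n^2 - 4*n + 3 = (n - 1)*(n - 3)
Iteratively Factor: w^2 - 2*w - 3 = (w + 1)*(w - 3)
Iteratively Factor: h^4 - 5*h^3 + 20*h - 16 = (h - 4)*(h^3 - h^2 - 4*h + 4) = (h - 4)*(h - 1)*(h^2 - 4) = (h - 4)*(h - 2)*(h - 1)*(h + 2)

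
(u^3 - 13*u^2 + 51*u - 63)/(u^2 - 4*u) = (u^3 - 13*u^2 + 51*u - 63)/(u*(u - 4))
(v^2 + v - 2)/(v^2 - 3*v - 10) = (v - 1)/(v - 5)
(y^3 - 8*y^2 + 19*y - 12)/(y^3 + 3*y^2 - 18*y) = (y^2 - 5*y + 4)/(y*(y + 6))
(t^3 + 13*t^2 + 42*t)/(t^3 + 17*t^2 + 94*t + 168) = t/(t + 4)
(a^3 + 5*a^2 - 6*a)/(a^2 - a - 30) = a*(-a^2 - 5*a + 6)/(-a^2 + a + 30)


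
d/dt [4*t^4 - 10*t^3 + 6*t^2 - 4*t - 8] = 16*t^3 - 30*t^2 + 12*t - 4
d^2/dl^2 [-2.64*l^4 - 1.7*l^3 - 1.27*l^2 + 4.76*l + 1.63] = -31.68*l^2 - 10.2*l - 2.54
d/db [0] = 0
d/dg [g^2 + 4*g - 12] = 2*g + 4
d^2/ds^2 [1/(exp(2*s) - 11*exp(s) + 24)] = ((11 - 4*exp(s))*(exp(2*s) - 11*exp(s) + 24) + 2*(2*exp(s) - 11)^2*exp(s))*exp(s)/(exp(2*s) - 11*exp(s) + 24)^3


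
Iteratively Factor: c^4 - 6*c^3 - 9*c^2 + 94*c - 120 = (c - 3)*(c^3 - 3*c^2 - 18*c + 40) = (c - 3)*(c + 4)*(c^2 - 7*c + 10) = (c - 3)*(c - 2)*(c + 4)*(c - 5)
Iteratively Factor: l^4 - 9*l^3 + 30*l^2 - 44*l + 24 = (l - 2)*(l^3 - 7*l^2 + 16*l - 12) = (l - 2)^2*(l^2 - 5*l + 6) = (l - 3)*(l - 2)^2*(l - 2)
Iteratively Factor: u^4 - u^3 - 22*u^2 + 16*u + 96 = (u - 4)*(u^3 + 3*u^2 - 10*u - 24) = (u - 4)*(u - 3)*(u^2 + 6*u + 8) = (u - 4)*(u - 3)*(u + 4)*(u + 2)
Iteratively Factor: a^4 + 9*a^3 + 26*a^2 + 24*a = (a + 2)*(a^3 + 7*a^2 + 12*a) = (a + 2)*(a + 3)*(a^2 + 4*a) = (a + 2)*(a + 3)*(a + 4)*(a)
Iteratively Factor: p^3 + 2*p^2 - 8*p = (p - 2)*(p^2 + 4*p) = (p - 2)*(p + 4)*(p)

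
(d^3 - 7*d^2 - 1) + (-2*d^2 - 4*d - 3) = d^3 - 9*d^2 - 4*d - 4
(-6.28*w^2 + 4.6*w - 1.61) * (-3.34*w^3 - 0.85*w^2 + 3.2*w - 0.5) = 20.9752*w^5 - 10.026*w^4 - 18.6286*w^3 + 19.2285*w^2 - 7.452*w + 0.805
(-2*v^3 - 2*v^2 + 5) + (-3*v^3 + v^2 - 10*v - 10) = -5*v^3 - v^2 - 10*v - 5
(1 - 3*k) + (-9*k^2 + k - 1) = -9*k^2 - 2*k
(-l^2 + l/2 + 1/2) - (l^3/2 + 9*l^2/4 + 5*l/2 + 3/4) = -l^3/2 - 13*l^2/4 - 2*l - 1/4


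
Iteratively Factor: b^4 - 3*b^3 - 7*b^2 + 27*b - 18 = (b - 1)*(b^3 - 2*b^2 - 9*b + 18) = (b - 1)*(b + 3)*(b^2 - 5*b + 6) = (b - 2)*(b - 1)*(b + 3)*(b - 3)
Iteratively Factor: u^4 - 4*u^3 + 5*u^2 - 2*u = (u - 2)*(u^3 - 2*u^2 + u) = (u - 2)*(u - 1)*(u^2 - u) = (u - 2)*(u - 1)^2*(u)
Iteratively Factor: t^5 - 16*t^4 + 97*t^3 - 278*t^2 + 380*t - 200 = (t - 2)*(t^4 - 14*t^3 + 69*t^2 - 140*t + 100) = (t - 2)^2*(t^3 - 12*t^2 + 45*t - 50) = (t - 2)^3*(t^2 - 10*t + 25) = (t - 5)*(t - 2)^3*(t - 5)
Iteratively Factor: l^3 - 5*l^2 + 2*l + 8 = (l - 4)*(l^2 - l - 2) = (l - 4)*(l + 1)*(l - 2)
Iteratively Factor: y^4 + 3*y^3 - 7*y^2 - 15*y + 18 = (y + 3)*(y^3 - 7*y + 6) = (y + 3)^2*(y^2 - 3*y + 2) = (y - 2)*(y + 3)^2*(y - 1)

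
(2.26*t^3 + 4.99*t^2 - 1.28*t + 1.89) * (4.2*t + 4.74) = 9.492*t^4 + 31.6704*t^3 + 18.2766*t^2 + 1.8708*t + 8.9586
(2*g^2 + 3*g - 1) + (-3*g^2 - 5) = -g^2 + 3*g - 6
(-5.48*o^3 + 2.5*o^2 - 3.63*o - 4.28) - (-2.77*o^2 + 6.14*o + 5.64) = -5.48*o^3 + 5.27*o^2 - 9.77*o - 9.92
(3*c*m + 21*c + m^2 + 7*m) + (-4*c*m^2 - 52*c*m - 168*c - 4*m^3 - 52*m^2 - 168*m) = -4*c*m^2 - 49*c*m - 147*c - 4*m^3 - 51*m^2 - 161*m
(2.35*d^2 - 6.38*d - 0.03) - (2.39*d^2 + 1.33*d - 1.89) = -0.04*d^2 - 7.71*d + 1.86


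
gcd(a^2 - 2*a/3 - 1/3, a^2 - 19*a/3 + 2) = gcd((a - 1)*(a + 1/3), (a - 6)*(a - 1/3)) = 1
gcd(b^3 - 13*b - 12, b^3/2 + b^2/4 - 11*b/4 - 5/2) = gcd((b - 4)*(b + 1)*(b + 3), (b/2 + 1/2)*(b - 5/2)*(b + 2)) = b + 1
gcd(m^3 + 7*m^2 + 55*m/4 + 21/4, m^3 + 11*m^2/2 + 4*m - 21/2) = m^2 + 13*m/2 + 21/2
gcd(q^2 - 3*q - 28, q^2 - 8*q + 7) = q - 7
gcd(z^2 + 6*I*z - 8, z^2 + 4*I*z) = z + 4*I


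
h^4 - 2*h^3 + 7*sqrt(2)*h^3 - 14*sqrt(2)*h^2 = h^2*(h - 2)*(h + 7*sqrt(2))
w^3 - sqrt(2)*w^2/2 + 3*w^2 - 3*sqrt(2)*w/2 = w*(w + 3)*(w - sqrt(2)/2)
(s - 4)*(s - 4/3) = s^2 - 16*s/3 + 16/3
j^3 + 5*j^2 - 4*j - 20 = (j - 2)*(j + 2)*(j + 5)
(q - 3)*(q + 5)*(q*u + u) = q^3*u + 3*q^2*u - 13*q*u - 15*u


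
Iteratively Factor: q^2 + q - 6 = (q + 3)*(q - 2)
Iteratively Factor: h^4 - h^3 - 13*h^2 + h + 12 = (h + 3)*(h^3 - 4*h^2 - h + 4) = (h - 4)*(h + 3)*(h^2 - 1) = (h - 4)*(h + 1)*(h + 3)*(h - 1)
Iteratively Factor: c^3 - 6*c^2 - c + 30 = (c - 5)*(c^2 - c - 6) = (c - 5)*(c - 3)*(c + 2)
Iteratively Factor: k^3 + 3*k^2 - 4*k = (k)*(k^2 + 3*k - 4) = k*(k - 1)*(k + 4)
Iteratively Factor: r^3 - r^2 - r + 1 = (r - 1)*(r^2 - 1) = (r - 1)*(r + 1)*(r - 1)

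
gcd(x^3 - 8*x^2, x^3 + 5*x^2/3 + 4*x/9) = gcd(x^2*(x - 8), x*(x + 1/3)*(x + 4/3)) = x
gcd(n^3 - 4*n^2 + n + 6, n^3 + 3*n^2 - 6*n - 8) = n^2 - n - 2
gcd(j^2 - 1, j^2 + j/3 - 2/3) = j + 1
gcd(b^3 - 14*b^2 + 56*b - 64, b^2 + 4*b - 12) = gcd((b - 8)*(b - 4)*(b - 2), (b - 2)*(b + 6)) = b - 2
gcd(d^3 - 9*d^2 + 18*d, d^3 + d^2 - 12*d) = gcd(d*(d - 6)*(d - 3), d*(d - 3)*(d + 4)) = d^2 - 3*d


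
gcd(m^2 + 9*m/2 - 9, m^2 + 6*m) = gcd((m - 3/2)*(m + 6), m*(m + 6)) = m + 6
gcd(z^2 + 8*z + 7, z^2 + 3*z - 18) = 1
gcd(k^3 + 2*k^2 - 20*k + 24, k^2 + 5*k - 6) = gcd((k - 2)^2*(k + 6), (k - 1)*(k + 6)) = k + 6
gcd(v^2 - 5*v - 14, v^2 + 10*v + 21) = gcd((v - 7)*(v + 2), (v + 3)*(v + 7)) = 1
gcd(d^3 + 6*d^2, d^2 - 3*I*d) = d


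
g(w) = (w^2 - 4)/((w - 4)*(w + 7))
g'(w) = 2*w/((w - 4)*(w + 7)) - (w^2 - 4)/((w - 4)*(w + 7)^2) - (w^2 - 4)/((w - 4)^2*(w + 7))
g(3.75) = -3.74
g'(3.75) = -17.42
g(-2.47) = -0.07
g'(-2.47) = 0.17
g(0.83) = 0.13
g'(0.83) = -0.04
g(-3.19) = -0.23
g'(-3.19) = 0.26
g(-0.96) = 0.10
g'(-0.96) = 0.07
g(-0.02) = 0.14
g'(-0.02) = 0.02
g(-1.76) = 0.03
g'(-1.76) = 0.12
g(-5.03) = -1.20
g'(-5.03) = 1.04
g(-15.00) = 1.45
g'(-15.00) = 0.06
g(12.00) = 0.92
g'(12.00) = -0.00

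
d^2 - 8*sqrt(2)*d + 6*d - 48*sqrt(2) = (d + 6)*(d - 8*sqrt(2))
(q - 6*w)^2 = q^2 - 12*q*w + 36*w^2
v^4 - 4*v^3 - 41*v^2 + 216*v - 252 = (v - 6)*(v - 3)*(v - 2)*(v + 7)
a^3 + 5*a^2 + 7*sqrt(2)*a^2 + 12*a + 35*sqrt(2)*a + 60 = (a + 5)*(a + sqrt(2))*(a + 6*sqrt(2))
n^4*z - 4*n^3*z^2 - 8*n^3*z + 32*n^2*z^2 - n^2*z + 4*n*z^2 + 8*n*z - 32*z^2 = (n - 8)*(n - 1)*(n - 4*z)*(n*z + z)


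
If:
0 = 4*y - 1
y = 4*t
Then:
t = 1/16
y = 1/4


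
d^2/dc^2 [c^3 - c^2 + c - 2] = 6*c - 2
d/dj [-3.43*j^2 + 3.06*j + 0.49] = 3.06 - 6.86*j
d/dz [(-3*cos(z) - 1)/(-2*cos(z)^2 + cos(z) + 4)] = (-6*sin(z)^2 + 4*cos(z) + 17)*sin(z)/(cos(z) - cos(2*z) + 3)^2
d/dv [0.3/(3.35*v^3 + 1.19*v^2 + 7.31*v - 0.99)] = (-3.015*v^2 - 0.714*v - 2.193)/(3.35*v^3 + 1.19*v^2 + 7.31*v - 0.99)^2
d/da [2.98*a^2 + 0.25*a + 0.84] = 5.96*a + 0.25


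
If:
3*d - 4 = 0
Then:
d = 4/3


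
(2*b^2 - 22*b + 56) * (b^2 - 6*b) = 2*b^4 - 34*b^3 + 188*b^2 - 336*b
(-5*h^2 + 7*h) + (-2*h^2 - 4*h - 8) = -7*h^2 + 3*h - 8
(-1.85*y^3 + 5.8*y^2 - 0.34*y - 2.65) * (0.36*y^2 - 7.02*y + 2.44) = -0.666*y^5 + 15.075*y^4 - 45.3524*y^3 + 15.5848*y^2 + 17.7734*y - 6.466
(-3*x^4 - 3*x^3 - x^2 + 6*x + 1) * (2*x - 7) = -6*x^5 + 15*x^4 + 19*x^3 + 19*x^2 - 40*x - 7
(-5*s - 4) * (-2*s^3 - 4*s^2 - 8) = 10*s^4 + 28*s^3 + 16*s^2 + 40*s + 32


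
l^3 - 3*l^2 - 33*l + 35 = (l - 7)*(l - 1)*(l + 5)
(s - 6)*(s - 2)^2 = s^3 - 10*s^2 + 28*s - 24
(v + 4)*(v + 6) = v^2 + 10*v + 24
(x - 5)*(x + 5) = x^2 - 25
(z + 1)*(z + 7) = z^2 + 8*z + 7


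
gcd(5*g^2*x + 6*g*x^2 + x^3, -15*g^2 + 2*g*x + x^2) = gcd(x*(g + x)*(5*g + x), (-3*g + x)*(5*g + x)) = 5*g + x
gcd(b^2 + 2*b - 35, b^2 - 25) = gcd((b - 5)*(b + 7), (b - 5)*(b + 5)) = b - 5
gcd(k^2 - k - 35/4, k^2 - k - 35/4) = k^2 - k - 35/4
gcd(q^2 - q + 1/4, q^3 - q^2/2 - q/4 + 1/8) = q^2 - q + 1/4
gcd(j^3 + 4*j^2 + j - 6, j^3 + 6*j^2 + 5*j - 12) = j^2 + 2*j - 3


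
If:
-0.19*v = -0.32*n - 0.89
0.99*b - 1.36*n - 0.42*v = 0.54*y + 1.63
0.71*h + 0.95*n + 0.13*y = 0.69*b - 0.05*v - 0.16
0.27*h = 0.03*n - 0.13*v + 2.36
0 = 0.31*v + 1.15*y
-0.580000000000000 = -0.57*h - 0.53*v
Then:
No Solution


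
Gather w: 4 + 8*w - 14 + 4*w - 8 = 12*w - 18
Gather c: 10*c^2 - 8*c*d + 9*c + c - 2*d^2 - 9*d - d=10*c^2 + c*(10 - 8*d) - 2*d^2 - 10*d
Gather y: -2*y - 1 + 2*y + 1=0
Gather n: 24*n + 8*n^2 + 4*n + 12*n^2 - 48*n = 20*n^2 - 20*n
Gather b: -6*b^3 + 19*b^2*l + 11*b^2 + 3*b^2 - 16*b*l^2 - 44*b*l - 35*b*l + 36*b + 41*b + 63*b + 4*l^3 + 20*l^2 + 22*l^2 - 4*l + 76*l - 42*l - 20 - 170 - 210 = -6*b^3 + b^2*(19*l + 14) + b*(-16*l^2 - 79*l + 140) + 4*l^3 + 42*l^2 + 30*l - 400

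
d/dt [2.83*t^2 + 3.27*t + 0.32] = 5.66*t + 3.27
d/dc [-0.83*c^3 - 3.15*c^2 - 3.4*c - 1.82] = -2.49*c^2 - 6.3*c - 3.4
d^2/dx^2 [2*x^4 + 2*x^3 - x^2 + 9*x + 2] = 24*x^2 + 12*x - 2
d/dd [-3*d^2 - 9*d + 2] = -6*d - 9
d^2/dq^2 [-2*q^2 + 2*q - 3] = -4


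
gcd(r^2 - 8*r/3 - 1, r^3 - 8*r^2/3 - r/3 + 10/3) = 1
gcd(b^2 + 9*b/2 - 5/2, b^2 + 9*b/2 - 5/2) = b^2 + 9*b/2 - 5/2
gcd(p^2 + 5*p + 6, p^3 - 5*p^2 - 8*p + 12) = p + 2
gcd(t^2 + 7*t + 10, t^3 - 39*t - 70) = t^2 + 7*t + 10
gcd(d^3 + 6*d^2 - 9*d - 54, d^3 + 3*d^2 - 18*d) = d^2 + 3*d - 18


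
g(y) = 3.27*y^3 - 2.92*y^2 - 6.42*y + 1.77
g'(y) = 9.81*y^2 - 5.84*y - 6.42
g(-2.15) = -30.42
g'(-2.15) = 51.48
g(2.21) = 8.62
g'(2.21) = 28.59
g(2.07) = 4.97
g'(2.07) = 23.53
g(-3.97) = -223.37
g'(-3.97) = 171.38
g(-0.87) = 2.99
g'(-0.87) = 6.09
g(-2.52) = -52.92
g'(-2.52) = 70.59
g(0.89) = -3.95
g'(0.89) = -3.85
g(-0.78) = 3.45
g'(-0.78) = 4.10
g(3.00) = 44.52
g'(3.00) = 64.35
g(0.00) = 1.77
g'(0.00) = -6.42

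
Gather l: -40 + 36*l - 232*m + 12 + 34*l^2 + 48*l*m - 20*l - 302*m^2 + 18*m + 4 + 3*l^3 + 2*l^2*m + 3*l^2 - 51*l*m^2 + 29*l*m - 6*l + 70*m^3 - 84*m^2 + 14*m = 3*l^3 + l^2*(2*m + 37) + l*(-51*m^2 + 77*m + 10) + 70*m^3 - 386*m^2 - 200*m - 24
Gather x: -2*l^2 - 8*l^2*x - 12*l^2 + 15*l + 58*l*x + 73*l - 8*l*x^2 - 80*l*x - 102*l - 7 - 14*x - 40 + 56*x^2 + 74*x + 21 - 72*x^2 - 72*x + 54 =-14*l^2 - 14*l + x^2*(-8*l - 16) + x*(-8*l^2 - 22*l - 12) + 28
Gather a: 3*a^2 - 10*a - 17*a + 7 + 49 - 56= 3*a^2 - 27*a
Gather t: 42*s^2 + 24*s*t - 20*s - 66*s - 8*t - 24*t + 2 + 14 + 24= 42*s^2 - 86*s + t*(24*s - 32) + 40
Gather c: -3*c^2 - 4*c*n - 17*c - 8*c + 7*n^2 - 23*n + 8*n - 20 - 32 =-3*c^2 + c*(-4*n - 25) + 7*n^2 - 15*n - 52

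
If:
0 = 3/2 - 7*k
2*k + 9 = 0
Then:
No Solution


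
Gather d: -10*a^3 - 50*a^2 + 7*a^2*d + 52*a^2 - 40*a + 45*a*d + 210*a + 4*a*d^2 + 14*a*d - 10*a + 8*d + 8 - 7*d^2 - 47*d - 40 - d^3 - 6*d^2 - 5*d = -10*a^3 + 2*a^2 + 160*a - d^3 + d^2*(4*a - 13) + d*(7*a^2 + 59*a - 44) - 32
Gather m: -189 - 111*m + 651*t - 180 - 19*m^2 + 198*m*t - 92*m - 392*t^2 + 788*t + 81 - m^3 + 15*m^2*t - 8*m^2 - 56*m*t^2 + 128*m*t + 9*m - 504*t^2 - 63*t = -m^3 + m^2*(15*t - 27) + m*(-56*t^2 + 326*t - 194) - 896*t^2 + 1376*t - 288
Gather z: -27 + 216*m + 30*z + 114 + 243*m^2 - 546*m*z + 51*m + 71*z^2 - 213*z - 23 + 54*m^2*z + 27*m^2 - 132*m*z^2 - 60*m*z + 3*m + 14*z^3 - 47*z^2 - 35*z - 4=270*m^2 + 270*m + 14*z^3 + z^2*(24 - 132*m) + z*(54*m^2 - 606*m - 218) + 60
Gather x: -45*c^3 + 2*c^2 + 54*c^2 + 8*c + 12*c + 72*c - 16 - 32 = -45*c^3 + 56*c^2 + 92*c - 48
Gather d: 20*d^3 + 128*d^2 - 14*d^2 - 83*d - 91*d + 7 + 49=20*d^3 + 114*d^2 - 174*d + 56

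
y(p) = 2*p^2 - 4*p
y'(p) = 4*p - 4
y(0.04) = -0.16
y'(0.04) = -3.84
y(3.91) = 14.94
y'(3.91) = 11.64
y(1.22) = -1.90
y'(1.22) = 0.88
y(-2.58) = 23.63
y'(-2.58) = -14.32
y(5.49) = 38.32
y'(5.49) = 17.96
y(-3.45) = 37.60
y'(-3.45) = -17.80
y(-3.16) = 32.61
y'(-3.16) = -16.64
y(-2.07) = 16.85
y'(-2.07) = -12.28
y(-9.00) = 198.00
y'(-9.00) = -40.00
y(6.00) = 48.00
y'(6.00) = 20.00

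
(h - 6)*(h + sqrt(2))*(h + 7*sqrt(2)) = h^3 - 6*h^2 + 8*sqrt(2)*h^2 - 48*sqrt(2)*h + 14*h - 84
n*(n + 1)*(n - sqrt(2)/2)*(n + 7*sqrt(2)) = n^4 + n^3 + 13*sqrt(2)*n^3/2 - 7*n^2 + 13*sqrt(2)*n^2/2 - 7*n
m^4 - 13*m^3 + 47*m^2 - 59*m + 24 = (m - 8)*(m - 3)*(m - 1)^2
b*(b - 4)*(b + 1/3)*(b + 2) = b^4 - 5*b^3/3 - 26*b^2/3 - 8*b/3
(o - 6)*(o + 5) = o^2 - o - 30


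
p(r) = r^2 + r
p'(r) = 2*r + 1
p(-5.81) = 27.95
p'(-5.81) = -10.62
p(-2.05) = 2.15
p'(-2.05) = -3.10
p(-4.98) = 19.82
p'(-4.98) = -8.96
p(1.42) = 3.44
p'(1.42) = 3.84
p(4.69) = 26.69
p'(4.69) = 10.38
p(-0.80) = -0.16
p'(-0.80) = -0.60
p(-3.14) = 6.72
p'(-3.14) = -5.28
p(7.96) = 71.32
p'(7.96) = 16.92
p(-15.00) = 210.00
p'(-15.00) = -29.00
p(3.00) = 12.00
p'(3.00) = 7.00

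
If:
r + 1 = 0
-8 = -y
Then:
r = -1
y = 8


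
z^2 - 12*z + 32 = (z - 8)*(z - 4)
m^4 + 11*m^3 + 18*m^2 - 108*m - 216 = (m - 3)*(m + 2)*(m + 6)^2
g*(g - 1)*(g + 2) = g^3 + g^2 - 2*g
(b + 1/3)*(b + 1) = b^2 + 4*b/3 + 1/3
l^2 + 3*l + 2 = (l + 1)*(l + 2)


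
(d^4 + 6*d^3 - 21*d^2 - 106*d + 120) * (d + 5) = d^5 + 11*d^4 + 9*d^3 - 211*d^2 - 410*d + 600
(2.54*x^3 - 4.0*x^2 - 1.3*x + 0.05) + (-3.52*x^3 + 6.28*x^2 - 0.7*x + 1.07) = -0.98*x^3 + 2.28*x^2 - 2.0*x + 1.12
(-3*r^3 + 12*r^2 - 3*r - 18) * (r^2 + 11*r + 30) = -3*r^5 - 21*r^4 + 39*r^3 + 309*r^2 - 288*r - 540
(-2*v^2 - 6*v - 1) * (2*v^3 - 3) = -4*v^5 - 12*v^4 - 2*v^3 + 6*v^2 + 18*v + 3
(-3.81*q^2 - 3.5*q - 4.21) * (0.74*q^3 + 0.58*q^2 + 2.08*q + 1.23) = -2.8194*q^5 - 4.7998*q^4 - 13.0702*q^3 - 14.4081*q^2 - 13.0618*q - 5.1783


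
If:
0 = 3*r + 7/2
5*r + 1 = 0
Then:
No Solution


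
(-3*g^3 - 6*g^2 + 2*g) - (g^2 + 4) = -3*g^3 - 7*g^2 + 2*g - 4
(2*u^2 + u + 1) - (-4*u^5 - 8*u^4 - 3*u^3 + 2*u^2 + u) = 4*u^5 + 8*u^4 + 3*u^3 + 1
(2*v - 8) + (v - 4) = 3*v - 12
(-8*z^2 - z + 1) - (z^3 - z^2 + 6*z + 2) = -z^3 - 7*z^2 - 7*z - 1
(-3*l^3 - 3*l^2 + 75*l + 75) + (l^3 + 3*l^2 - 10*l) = -2*l^3 + 65*l + 75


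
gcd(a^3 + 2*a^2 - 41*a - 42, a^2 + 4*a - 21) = a + 7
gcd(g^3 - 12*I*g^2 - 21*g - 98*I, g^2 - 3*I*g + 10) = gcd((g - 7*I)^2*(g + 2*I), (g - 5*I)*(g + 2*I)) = g + 2*I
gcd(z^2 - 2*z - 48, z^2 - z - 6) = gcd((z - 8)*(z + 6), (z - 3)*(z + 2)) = 1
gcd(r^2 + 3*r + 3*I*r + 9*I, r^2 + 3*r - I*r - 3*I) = r + 3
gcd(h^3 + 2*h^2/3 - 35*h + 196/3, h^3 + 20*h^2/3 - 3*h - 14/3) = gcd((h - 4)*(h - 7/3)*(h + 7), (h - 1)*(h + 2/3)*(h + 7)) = h + 7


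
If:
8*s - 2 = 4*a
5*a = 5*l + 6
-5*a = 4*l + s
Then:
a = 91/190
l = -137/190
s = 93/190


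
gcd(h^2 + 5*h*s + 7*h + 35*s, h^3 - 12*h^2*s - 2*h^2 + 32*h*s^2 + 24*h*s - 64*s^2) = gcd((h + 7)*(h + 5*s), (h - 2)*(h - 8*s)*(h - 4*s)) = 1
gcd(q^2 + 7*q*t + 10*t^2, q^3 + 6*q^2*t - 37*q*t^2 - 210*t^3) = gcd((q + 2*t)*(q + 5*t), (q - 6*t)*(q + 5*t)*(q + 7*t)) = q + 5*t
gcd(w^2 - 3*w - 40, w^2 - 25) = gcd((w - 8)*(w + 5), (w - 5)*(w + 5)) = w + 5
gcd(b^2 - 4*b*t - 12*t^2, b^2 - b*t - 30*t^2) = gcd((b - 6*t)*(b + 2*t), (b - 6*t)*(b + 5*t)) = -b + 6*t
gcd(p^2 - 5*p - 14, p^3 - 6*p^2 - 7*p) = p - 7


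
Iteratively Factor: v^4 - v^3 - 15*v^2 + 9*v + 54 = (v - 3)*(v^3 + 2*v^2 - 9*v - 18) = (v - 3)*(v + 2)*(v^2 - 9) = (v - 3)^2*(v + 2)*(v + 3)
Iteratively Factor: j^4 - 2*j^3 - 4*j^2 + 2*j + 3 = (j + 1)*(j^3 - 3*j^2 - j + 3) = (j - 1)*(j + 1)*(j^2 - 2*j - 3) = (j - 3)*(j - 1)*(j + 1)*(j + 1)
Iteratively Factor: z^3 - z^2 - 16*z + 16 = (z - 4)*(z^2 + 3*z - 4) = (z - 4)*(z + 4)*(z - 1)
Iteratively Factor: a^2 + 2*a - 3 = (a + 3)*(a - 1)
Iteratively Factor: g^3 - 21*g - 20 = (g - 5)*(g^2 + 5*g + 4) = (g - 5)*(g + 1)*(g + 4)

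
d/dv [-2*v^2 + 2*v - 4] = 2 - 4*v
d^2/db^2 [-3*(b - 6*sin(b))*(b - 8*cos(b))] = -18*b*sin(b) - 24*b*cos(b) - 48*sin(b) + 288*sin(2*b) + 36*cos(b) - 6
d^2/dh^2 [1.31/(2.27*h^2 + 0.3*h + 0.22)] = (-13.500598*h^2 - 1.78422*h + 1.31*(4.54*h + 0.3)*(9.08*h + 0.6) - 1.308428)/(2.27*h^2 + 0.3*h + 0.22)^3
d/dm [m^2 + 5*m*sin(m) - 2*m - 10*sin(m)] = 5*m*cos(m) + 2*m + 5*sin(m) - 10*cos(m) - 2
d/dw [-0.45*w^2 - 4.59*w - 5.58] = -0.9*w - 4.59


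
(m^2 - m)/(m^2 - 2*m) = (m - 1)/(m - 2)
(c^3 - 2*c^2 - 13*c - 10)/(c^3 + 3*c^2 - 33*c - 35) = (c + 2)/(c + 7)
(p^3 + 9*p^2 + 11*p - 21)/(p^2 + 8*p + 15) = (p^2 + 6*p - 7)/(p + 5)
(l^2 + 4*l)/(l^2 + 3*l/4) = 4*(l + 4)/(4*l + 3)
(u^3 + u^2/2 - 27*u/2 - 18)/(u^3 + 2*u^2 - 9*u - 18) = (u^2 - 5*u/2 - 6)/(u^2 - u - 6)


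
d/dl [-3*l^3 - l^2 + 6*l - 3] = -9*l^2 - 2*l + 6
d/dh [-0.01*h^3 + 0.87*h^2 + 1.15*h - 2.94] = -0.03*h^2 + 1.74*h + 1.15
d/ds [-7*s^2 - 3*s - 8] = -14*s - 3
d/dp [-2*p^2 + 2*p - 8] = 2 - 4*p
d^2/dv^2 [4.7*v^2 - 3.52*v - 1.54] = 9.40000000000000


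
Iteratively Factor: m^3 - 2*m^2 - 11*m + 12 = (m - 4)*(m^2 + 2*m - 3) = (m - 4)*(m - 1)*(m + 3)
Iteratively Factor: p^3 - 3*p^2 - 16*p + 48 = (p - 4)*(p^2 + p - 12) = (p - 4)*(p - 3)*(p + 4)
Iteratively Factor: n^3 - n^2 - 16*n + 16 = (n - 4)*(n^2 + 3*n - 4) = (n - 4)*(n - 1)*(n + 4)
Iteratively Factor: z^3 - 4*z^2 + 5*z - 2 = (z - 2)*(z^2 - 2*z + 1) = (z - 2)*(z - 1)*(z - 1)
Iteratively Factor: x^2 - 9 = (x - 3)*(x + 3)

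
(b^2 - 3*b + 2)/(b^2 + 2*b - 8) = (b - 1)/(b + 4)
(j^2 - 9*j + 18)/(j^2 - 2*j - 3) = (j - 6)/(j + 1)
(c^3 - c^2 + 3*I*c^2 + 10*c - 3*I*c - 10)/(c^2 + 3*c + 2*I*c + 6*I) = (c^3 + c^2*(-1 + 3*I) + c*(10 - 3*I) - 10)/(c^2 + c*(3 + 2*I) + 6*I)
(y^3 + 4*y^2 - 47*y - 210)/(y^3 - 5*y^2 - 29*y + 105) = (y + 6)/(y - 3)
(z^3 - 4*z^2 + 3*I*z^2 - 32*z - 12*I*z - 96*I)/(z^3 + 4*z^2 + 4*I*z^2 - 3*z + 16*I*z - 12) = (z - 8)/(z + I)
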